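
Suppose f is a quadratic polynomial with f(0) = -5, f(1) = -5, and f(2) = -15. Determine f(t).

Write f(t) = at^2 + bt + c. Substituting each data point gives a linear system:
  c = -5
  a + b + c = -5
  4a + 2b + c = -15
Solving the system yields a = -5, b = 5, c = -5.
So f(t) = -5t² + 5t - 5.
Check: f(2) = -15. ✓

f(t) = -5t^2 + 5t - 5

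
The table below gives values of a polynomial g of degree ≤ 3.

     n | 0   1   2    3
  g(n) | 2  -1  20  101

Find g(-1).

-7

Using the Lagrange interpolation formula with nodes 0, 1, 2, 3:
  L_0(n) = (n - 1)(n - 2)(n - 3) / -6
  L_1(n) = n(n - 2)(n - 3) / 2
  L_2(n) = n(n - 1)(n - 3) / -2
  L_3(n) = n(n - 1)(n - 2) / 6
Then g(n) = 2·L_0(n) - 1·L_1(n) + 20·L_2(n) + 101·L_3(n).
Expanding and collecting terms gives g(n) = 6n³ - 6n² - 3n + 2.
Evaluating at n = -1: g(-1) = -7.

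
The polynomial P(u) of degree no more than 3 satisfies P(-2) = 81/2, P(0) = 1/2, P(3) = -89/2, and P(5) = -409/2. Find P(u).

Using the Lagrange interpolation formula with nodes -2, 0, 3, 5:
  L_0(u) = u(u - 3)(u - 5) / -70
  L_1(u) = (u + 2)(u - 3)(u - 5) / 30
  L_2(u) = (u + 2)u(u - 5) / -30
  L_3(u) = (u + 2)u(u - 3) / 70
Then P(u) = 81/2·L_0(u) + 1/2·L_1(u) - 89/2·L_2(u) - 409/2·L_3(u).
Expanding and collecting terms gives P(u) = -2u^3 + 3u^2 - 6u + 1/2.
Check: P(0) = 1/2. ✓

P(u) = -2u^3 + 3u^2 - 6u + 1/2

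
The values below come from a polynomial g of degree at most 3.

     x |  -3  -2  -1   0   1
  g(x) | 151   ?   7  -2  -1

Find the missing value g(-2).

50

The 4 known points determine the degree-3 polynomial uniquely.
Write g(x) = ax^3 + bx^2 + cx + d. Substituting each data point gives a linear system:
  -27a + 9b - 3c + d = 151
  -a + b - c + d = 7
  d = -2
  a + b + c + d = -1
Solving the system yields a = -4, b = 5, c = 0, d = -2.
So g(x) = -4x^3 + 5x^2 - 2.
Then g(-2) = 50.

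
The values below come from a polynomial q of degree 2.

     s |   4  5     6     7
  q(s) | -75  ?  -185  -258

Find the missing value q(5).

The 3 known points determine the degree-2 polynomial uniquely.
Write q(s) = as^2 + bs + c. Substituting each data point gives a linear system:
  16a + 4b + c = -75
  36a + 6b + c = -185
  49a + 7b + c = -258
Solving the system yields a = -6, b = 5, c = 1.
So q(s) = -6s² + 5s + 1.
Then q(5) = -124.

-124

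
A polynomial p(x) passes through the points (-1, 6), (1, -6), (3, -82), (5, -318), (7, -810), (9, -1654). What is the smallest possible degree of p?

3

Forward differences of the values at x = -1, 1, 3, 5, 7, 9:
  p  : 6  -6  -82  -318  -810  -1654
  Δ  : -12  -76  -236  -492  -844
  Δ^2: -64  -160  -256  -352
  Δ^3: -96  -96  -96
  Δ^4: 0  0
  Δ^5: 0
The third differences are constant (-96) and nonzero, while all higher differences vanish, so the minimal degree is 3.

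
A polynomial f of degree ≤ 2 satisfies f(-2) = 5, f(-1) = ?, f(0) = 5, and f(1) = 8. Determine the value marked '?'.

4

On equispaced nodes a degree-2 polynomial has vanishing third forward difference, so
  - f(-2) + 3·f(-1) - 3·f(0) + f(1) = 0.
Substituting the known values and solving for f(-1):
  3·f(-1) = 12
  f(-1) = 4.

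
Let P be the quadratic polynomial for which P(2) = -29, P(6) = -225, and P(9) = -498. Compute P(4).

Using the Lagrange interpolation formula with nodes 2, 6, 9:
  L_0(x) = (x - 6)(x - 9) / 28
  L_1(x) = (x - 2)(x - 9) / -12
  L_2(x) = (x - 2)(x - 6) / 21
Then P(x) = -29·L_0(x) - 225·L_1(x) - 498·L_2(x).
Expanding and collecting terms gives P(x) = -6x^2 - x - 3.
Evaluating at x = 4: P(4) = -103.

-103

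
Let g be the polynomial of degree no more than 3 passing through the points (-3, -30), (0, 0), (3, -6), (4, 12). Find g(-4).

Write g(t) = at^3 + bt^2 + ct + d. Substituting each data point gives a linear system:
  -27a + 9b - 3c + d = -30
  d = 0
  27a + 9b + 3c + d = -6
  64a + 16b + 4c + d = 12
Solving the system yields a = 1, b = -2, c = -5, d = 0.
So g(t) = t^3 - 2t^2 - 5t.
Then g(-4) = -76.

-76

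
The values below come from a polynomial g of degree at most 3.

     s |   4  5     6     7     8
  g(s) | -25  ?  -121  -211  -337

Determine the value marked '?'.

-61

The 4 known points determine the degree-3 polynomial uniquely.
Write g(s) = as^3 + bs^2 + cs + d. Substituting each data point gives a linear system:
  64a + 16b + 4c + d = -25
  216a + 36b + 6c + d = -121
  343a + 49b + 7c + d = -211
  512a + 64b + 8c + d = -337
Solving the system yields a = -1, b = 3, c = -2, d = -1.
So g(s) = -s³ + 3s² - 2s - 1.
Then g(5) = -61.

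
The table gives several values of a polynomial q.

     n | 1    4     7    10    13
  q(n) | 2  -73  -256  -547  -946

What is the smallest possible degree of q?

Forward differences of the values at n = 1, 4, 7, 10, 13:
  q  : 2  -73  -256  -547  -946
  Δ  : -75  -183  -291  -399
  Δ^2: -108  -108  -108
  Δ^3: 0  0
  Δ^4: 0
The second differences are constant (-108) and nonzero, while all higher differences vanish, so the minimal degree is 2.

2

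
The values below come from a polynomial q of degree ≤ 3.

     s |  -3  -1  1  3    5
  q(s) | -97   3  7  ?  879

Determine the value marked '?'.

On equispaced nodes a degree-3 polynomial has vanishing fourth forward difference, so
  q(-3) - 4·q(-1) + 6·q(1) - 4·q(3) + q(5) = 0.
Substituting the known values and solving for q(3):
  -4·q(3) = -812
  q(3) = 203.

203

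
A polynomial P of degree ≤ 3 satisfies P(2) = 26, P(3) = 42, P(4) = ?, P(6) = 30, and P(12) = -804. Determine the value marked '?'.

52

The 4 known points determine the degree-3 polynomial uniquely.
Write P(t) = at^3 + bt^2 + ct + d. Substituting each data point gives a linear system:
  8a + 4b + 2c + d = 26
  27a + 9b + 3c + d = 42
  216a + 36b + 6c + d = 30
  1728a + 144b + 12c + d = -804
Solving the system yields a = -1, b = 6, c = 5, d = 0.
So P(t) = -t³ + 6t² + 5t.
Then P(4) = 52.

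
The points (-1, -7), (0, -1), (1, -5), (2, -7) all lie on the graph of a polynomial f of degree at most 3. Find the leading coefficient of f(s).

Write f(s) = as^3 + bs^2 + cs + d. Substituting each data point gives a linear system:
  -a + b - c + d = -7
  d = -1
  a + b + c + d = -5
  8a + 4b + 2c + d = -7
Solving the system yields a = 2, b = -5, c = -1, d = -1.
So f(s) = 2s^3 - 5s^2 - s - 1.
The leading coefficient is 2.

2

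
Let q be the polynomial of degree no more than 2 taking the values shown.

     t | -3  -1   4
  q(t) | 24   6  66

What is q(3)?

Using the Lagrange interpolation formula with nodes -3, -1, 4:
  L_0(t) = (t + 1)(t - 4) / 14
  L_1(t) = (t + 3)(t - 4) / -10
  L_2(t) = (t + 3)(t + 1) / 35
Then q(t) = 24·L_0(t) + 6·L_1(t) + 66·L_2(t).
Expanding and collecting terms gives q(t) = 3t^2 + 3t + 6.
Evaluating at t = 3: q(3) = 42.

42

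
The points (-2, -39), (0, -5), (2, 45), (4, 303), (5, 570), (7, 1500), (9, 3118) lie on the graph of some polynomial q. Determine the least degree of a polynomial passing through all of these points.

Divided differences on the nodes -2, 0, 2, 4, 5, 7, 9:
  order 0: -39  -5  45  303  570  1500  3118
  order 1: 17  25  129  267  465  809
  order 2: 2  26  46  66  86
  order 3: 4  4  4  4
  order 4: 0  0  0
  order 5: 0  0
  order 6: 0
The order-3 divided differences are all 4 (nonzero) and every higher order vanishes, so the data lies on a polynomial of degree exactly 3.

3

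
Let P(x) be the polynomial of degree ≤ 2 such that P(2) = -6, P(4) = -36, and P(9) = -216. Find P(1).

Using the Lagrange interpolation formula with nodes 2, 4, 9:
  L_0(x) = (x - 4)(x - 9) / 14
  L_1(x) = (x - 2)(x - 9) / -10
  L_2(x) = (x - 2)(x - 4) / 35
Then P(x) = -6·L_0(x) - 36·L_1(x) - 216·L_2(x).
Expanding and collecting terms gives P(x) = -3x^2 + 3x.
Evaluating at x = 1: P(1) = 0.

0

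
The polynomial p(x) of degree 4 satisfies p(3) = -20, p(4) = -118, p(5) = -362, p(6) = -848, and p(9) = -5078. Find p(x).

Write p(x) = ax^4 + bx^3 + cx^2 + dx + e. Substituting each data point gives a linear system:
  81a + 27b + 9c + 3d + e = -20
  256a + 64b + 16c + 4d + e = -118
  625a + 125b + 25c + 5d + e = -362
  1296a + 216b + 36c + 6d + e = -848
  6561a + 729b + 81c + 9d + e = -5078
Solving the system yields a = -1, b = 2, c = 0, d = 3, e = -2.
So p(x) = -x⁴ + 2x³ + 3x - 2.
Check: p(4) = -118. ✓

p(x) = -x^4 + 2x^3 + 3x - 2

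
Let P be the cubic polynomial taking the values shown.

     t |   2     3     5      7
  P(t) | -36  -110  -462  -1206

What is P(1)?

Write P(t) = at^3 + bt^2 + ct + d. Substituting each data point gives a linear system:
  8a + 4b + 2c + d = -36
  27a + 9b + 3c + d = -110
  125a + 25b + 5c + d = -462
  343a + 49b + 7c + d = -1206
Solving the system yields a = -3, b = -4, c = 3, d = -2.
So P(t) = -3t³ - 4t² + 3t - 2.
Then P(1) = -6.

-6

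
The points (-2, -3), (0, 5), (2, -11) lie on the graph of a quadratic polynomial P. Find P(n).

Using the Lagrange interpolation formula with nodes -2, 0, 2:
  L_0(n) = n(n - 2) / 8
  L_1(n) = (n + 2)(n - 2) / -4
  L_2(n) = (n + 2)n / 8
Then P(n) = -3·L_0(n) + 5·L_1(n) - 11·L_2(n).
Expanding and collecting terms gives P(n) = -3n^2 - 2n + 5.
Check: P(-2) = -3. ✓

P(n) = -3n^2 - 2n + 5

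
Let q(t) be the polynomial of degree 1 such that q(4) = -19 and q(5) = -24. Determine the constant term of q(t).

Write q(t) = at + b. Substituting each data point gives a linear system:
  4a + b = -19
  5a + b = -24
Solving the system yields a = -5, b = 1.
So q(t) = -5t + 1.
The constant term is 1.

1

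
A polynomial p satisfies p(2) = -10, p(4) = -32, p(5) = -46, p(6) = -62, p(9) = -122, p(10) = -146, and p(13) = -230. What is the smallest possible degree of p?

Divided differences on the nodes 2, 4, 5, 6, 9, 10, 13:
  order 0: -10  -32  -46  -62  -122  -146  -230
  order 1: -11  -14  -16  -20  -24  -28
  order 2: -1  -1  -1  -1  -1
  order 3: 0  0  0  0
  order 4: 0  0  0
  order 5: 0  0
  order 6: 0
The order-2 divided differences are all -1 (nonzero) and every higher order vanishes, so the data lies on a polynomial of degree exactly 2.

2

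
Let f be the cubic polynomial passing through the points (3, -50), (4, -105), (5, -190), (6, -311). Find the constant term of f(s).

-5

Write f(s) = as^3 + bs^2 + cs + d. Substituting each data point gives a linear system:
  27a + 9b + 3c + d = -50
  64a + 16b + 4c + d = -105
  125a + 25b + 5c + d = -190
  216a + 36b + 6c + d = -311
Solving the system yields a = -1, b = -3, c = 3, d = -5.
So f(s) = -s³ - 3s² + 3s - 5.
The constant term is -5.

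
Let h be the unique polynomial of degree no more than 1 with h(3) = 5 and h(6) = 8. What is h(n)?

Using the Lagrange interpolation formula with nodes 3, 6:
  L_0(n) = (n - 6) / -3
  L_1(n) = (n - 3) / 3
Then h(n) = 5·L_0(n) + 8·L_1(n).
Expanding and collecting terms gives h(n) = n + 2.
Check: h(3) = 5. ✓

h(n) = n + 2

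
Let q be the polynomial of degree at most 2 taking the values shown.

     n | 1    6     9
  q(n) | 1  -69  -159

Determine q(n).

Write q(n) = an^2 + bn + c. Substituting each data point gives a linear system:
  a + b + c = 1
  36a + 6b + c = -69
  81a + 9b + c = -159
Solving the system yields a = -2, b = 0, c = 3.
So q(n) = -2n^2 + 3.
Check: q(1) = 1. ✓

q(n) = -2n^2 + 3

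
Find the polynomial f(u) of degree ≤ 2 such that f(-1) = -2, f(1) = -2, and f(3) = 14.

Write f(u) = au^2 + bu + c. Substituting each data point gives a linear system:
  a - b + c = -2
  a + b + c = -2
  9a + 3b + c = 14
Solving the system yields a = 2, b = 0, c = -4.
So f(u) = 2u² - 4.
Check: f(1) = -2. ✓

f(u) = 2u^2 - 4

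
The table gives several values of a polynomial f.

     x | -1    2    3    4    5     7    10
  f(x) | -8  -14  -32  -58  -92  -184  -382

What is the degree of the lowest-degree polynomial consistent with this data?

2

Divided differences on the nodes -1, 2, 3, 4, 5, 7, 10:
  order 0: -8  -14  -32  -58  -92  -184  -382
  order 1: -2  -18  -26  -34  -46  -66
  order 2: -4  -4  -4  -4  -4
  order 3: 0  0  0  0
  order 4: 0  0  0
  order 5: 0  0
  order 6: 0
The order-2 divided differences are all -4 (nonzero) and every higher order vanishes, so the data lies on a polynomial of degree exactly 2.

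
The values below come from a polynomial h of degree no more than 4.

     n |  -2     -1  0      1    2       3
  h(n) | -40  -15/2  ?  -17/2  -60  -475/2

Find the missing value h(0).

-2

The 5 known points determine the degree-4 polynomial uniquely.
Write h(n) = an^4 + bn^3 + cn^2 + dn + e. Substituting each data point gives a linear system:
  16a - 8b + 4c - 2d + e = -40
  a - b + c - d + e = -15/2
  a + b + c + d + e = -17/2
  16a + 8b + 4c + 2d + e = -60
  81a + 27b + 9c + 3d + e = -475/2
Solving the system yields a = -2, b = -3/2, c = -4, d = 1, e = -2.
So h(n) = -2n^4 - (3/2)n^3 - 4n^2 + n - 2.
Then h(0) = -2.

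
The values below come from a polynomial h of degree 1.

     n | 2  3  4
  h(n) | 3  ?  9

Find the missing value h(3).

On equispaced nodes a degree-1 polynomial has vanishing second forward difference, so
  h(2) - 2·h(3) + h(4) = 0.
Substituting the known values and solving for h(3):
  -2·h(3) = -12
  h(3) = 6.

6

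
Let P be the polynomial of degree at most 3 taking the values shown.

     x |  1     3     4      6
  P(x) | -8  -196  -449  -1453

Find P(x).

P(x) = -6x^3 - 5x^2 + 4x - 1

Write P(x) = ax^3 + bx^2 + cx + d. Substituting each data point gives a linear system:
  a + b + c + d = -8
  27a + 9b + 3c + d = -196
  64a + 16b + 4c + d = -449
  216a + 36b + 6c + d = -1453
Solving the system yields a = -6, b = -5, c = 4, d = -1.
So P(x) = -6x³ - 5x² + 4x - 1.
Check: P(6) = -1453. ✓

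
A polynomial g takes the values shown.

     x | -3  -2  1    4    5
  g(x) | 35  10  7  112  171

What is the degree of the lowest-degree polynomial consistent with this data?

Divided differences on the nodes -3, -2, 1, 4, 5:
  order 0: 35  10  7  112  171
  order 1: -25  -1  35  59
  order 2: 6  6  6
  order 3: 0  0
  order 4: 0
The order-2 divided differences are all 6 (nonzero) and every higher order vanishes, so the data lies on a polynomial of degree exactly 2.

2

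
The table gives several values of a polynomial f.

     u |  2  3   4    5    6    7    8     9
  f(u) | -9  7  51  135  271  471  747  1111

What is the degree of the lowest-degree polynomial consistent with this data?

3

Forward differences of the values at u = 2, 3, 4, 5, 6, 7, 8, 9:
  f  : -9  7  51  135  271  471  747  1111
  Δ  : 16  44  84  136  200  276  364
  Δ^2: 28  40  52  64  76  88
  Δ^3: 12  12  12  12  12
  Δ^4: 0  0  0  0
  Δ^5: 0  0  0
  Δ^6: 0  0
  Δ^7: 0
The third differences are constant (12) and nonzero, while all higher differences vanish, so the minimal degree is 3.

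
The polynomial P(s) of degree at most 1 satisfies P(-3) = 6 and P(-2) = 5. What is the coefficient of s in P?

-1

Write P(s) = as + b. Substituting each data point gives a linear system:
  -3a + b = 6
  -2a + b = 5
Solving the system yields a = -1, b = 3.
So P(s) = -s + 3.
The leading coefficient is -1.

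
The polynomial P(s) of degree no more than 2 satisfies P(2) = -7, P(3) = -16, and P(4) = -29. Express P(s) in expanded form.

Write P(s) = as^2 + bs + c. Substituting each data point gives a linear system:
  4a + 2b + c = -7
  9a + 3b + c = -16
  16a + 4b + c = -29
Solving the system yields a = -2, b = 1, c = -1.
So P(s) = -2s^2 + s - 1.
Check: P(2) = -7. ✓

P(s) = -2s^2 + s - 1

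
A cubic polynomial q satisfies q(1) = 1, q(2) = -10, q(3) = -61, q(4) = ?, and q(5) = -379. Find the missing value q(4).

The 4 known points determine the degree-3 polynomial uniquely.
Write q(n) = an^3 + bn^2 + cn + d. Substituting each data point gives a linear system:
  a + b + c + d = 1
  8a + 4b + 2c + d = -10
  27a + 9b + 3c + d = -61
  125a + 25b + 5c + d = -379
Solving the system yields a = -4, b = 4, c = 5, d = -4.
So q(n) = -4n³ + 4n² + 5n - 4.
Then q(4) = -176.

-176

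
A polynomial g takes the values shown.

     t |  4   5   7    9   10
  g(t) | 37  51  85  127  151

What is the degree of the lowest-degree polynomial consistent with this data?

2

Divided differences on the nodes 4, 5, 7, 9, 10:
  order 0: 37  51  85  127  151
  order 1: 14  17  21  24
  order 2: 1  1  1
  order 3: 0  0
  order 4: 0
The order-2 divided differences are all 1 (nonzero) and every higher order vanishes, so the data lies on a polynomial of degree exactly 2.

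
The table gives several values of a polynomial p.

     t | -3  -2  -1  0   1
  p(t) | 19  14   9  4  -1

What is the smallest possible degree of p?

Forward differences of the values at t = -3, -2, -1, 0, 1:
  p  : 19  14  9  4  -1
  Δ  : -5  -5  -5  -5
  Δ^2: 0  0  0
  Δ^3: 0  0
  Δ^4: 0
The first differences are constant (-5) and nonzero, while all higher differences vanish, so the minimal degree is 1.

1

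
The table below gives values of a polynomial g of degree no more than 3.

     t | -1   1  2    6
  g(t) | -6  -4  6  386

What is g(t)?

g(t) = 2t^3 - t^2 - t - 4

Write g(t) = at^3 + bt^2 + ct + d. Substituting each data point gives a linear system:
  -a + b - c + d = -6
  a + b + c + d = -4
  8a + 4b + 2c + d = 6
  216a + 36b + 6c + d = 386
Solving the system yields a = 2, b = -1, c = -1, d = -4.
So g(t) = 2t^3 - t^2 - t - 4.
Check: g(1) = -4. ✓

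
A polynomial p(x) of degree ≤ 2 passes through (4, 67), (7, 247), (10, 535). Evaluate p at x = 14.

Write p(x) = ax^2 + bx + c. Substituting each data point gives a linear system:
  16a + 4b + c = 67
  49a + 7b + c = 247
  100a + 10b + c = 535
Solving the system yields a = 6, b = -6, c = -5.
So p(x) = 6x^2 - 6x - 5.
Then p(14) = 1087.

1087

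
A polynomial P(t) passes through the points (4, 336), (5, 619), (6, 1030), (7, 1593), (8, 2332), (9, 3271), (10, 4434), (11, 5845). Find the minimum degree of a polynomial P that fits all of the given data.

3

Forward differences of the values at t = 4, 5, 6, 7, 8, 9, 10, 11:
  P  : 336  619  1030  1593  2332  3271  4434  5845
  Δ  : 283  411  563  739  939  1163  1411
  Δ^2: 128  152  176  200  224  248
  Δ^3: 24  24  24  24  24
  Δ^4: 0  0  0  0
  Δ^5: 0  0  0
  Δ^6: 0  0
  Δ^7: 0
The third differences are constant (24) and nonzero, while all higher differences vanish, so the minimal degree is 3.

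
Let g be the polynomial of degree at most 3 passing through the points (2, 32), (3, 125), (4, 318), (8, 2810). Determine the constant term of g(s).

2

Write g(s) = as^3 + bs^2 + cs + d. Substituting each data point gives a linear system:
  8a + 4b + 2c + d = 32
  27a + 9b + 3c + d = 125
  64a + 16b + 4c + d = 318
  512a + 64b + 8c + d = 2810
Solving the system yields a = 6, b = -4, c = -1, d = 2.
So g(s) = 6s^3 - 4s^2 - s + 2.
The constant term is 2.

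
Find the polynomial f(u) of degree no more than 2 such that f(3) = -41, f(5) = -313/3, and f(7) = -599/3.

Write f(u) = au^2 + bu + c. Substituting each data point gives a linear system:
  9a + 3b + c = -41
  25a + 5b + c = -313/3
  49a + 7b + c = -599/3
Solving the system yields a = -4, b = 1/3, c = -6.
So f(u) = -4u^2 + (1/3)u - 6.
Check: f(5) = -313/3. ✓

f(u) = -4u^2 + (1/3)u - 6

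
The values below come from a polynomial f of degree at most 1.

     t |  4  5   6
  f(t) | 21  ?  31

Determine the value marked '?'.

26

The 2 known points determine the degree-1 polynomial uniquely.
Write f(t) = at + b. Substituting each data point gives a linear system:
  4a + b = 21
  6a + b = 31
Solving the system yields a = 5, b = 1.
So f(t) = 5t + 1.
Then f(5) = 26.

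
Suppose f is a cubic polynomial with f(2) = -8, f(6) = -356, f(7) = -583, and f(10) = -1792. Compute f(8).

-890

Write f(t) = at^3 + bt^2 + ct + d. Substituting each data point gives a linear system:
  8a + 4b + 2c + d = -8
  216a + 36b + 6c + d = -356
  343a + 49b + 7c + d = -583
  1000a + 100b + 10c + d = -1792
Solving the system yields a = -2, b = 2, c = 1, d = -2.
So f(t) = -2t^3 + 2t^2 + t - 2.
Then f(8) = -890.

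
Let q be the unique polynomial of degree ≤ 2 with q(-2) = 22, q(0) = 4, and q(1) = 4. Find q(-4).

Write q(u) = au^2 + bu + c. Substituting each data point gives a linear system:
  4a - 2b + c = 22
  c = 4
  a + b + c = 4
Solving the system yields a = 3, b = -3, c = 4.
So q(u) = 3u² - 3u + 4.
Then q(-4) = 64.

64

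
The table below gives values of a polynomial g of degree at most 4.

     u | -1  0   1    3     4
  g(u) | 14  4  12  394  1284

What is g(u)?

g(u) = 6u^4 - 5u^3 + 3u^2 + 4u + 4

Using the Lagrange interpolation formula with nodes -1, 0, 1, 3, 4:
  L_0(u) = u(u - 1)(u - 3)(u - 4) / 40
  L_1(u) = (u + 1)(u - 1)(u - 3)(u - 4) / -12
  L_2(u) = (u + 1)u(u - 3)(u - 4) / 12
  L_3(u) = (u + 1)u(u - 1)(u - 4) / -24
  L_4(u) = (u + 1)u(u - 1)(u - 3) / 60
Then g(u) = 14·L_0(u) + 4·L_1(u) + 12·L_2(u) + 394·L_3(u) + 1284·L_4(u).
Expanding and collecting terms gives g(u) = 6u⁴ - 5u³ + 3u² + 4u + 4.
Check: g(0) = 4. ✓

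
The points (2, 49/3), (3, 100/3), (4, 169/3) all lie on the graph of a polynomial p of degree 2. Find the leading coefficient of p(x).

Write p(x) = ax^2 + bx + c. Substituting each data point gives a linear system:
  4a + 2b + c = 49/3
  9a + 3b + c = 100/3
  16a + 4b + c = 169/3
Solving the system yields a = 3, b = 2, c = 1/3.
So p(x) = 3x² + 2x + 1/3.
The leading coefficient is 3.

3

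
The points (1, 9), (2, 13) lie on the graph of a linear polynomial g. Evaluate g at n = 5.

25

Using the Lagrange interpolation formula with nodes 1, 2:
  L_0(n) = (n - 2) / -1
  L_1(n) = (n - 1) / 1
Then g(n) = 9·L_0(n) + 13·L_1(n).
Expanding and collecting terms gives g(n) = 4n + 5.
Evaluating at n = 5: g(5) = 25.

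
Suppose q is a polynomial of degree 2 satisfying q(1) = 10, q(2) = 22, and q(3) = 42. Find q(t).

Write q(t) = at^2 + bt + c. Substituting each data point gives a linear system:
  a + b + c = 10
  4a + 2b + c = 22
  9a + 3b + c = 42
Solving the system yields a = 4, b = 0, c = 6.
So q(t) = 4t^2 + 6.
Check: q(1) = 10. ✓

q(t) = 4t^2 + 6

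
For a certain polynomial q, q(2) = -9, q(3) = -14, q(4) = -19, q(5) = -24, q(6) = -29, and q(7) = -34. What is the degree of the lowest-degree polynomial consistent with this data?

Forward differences of the values at n = 2, 3, 4, 5, 6, 7:
  q  : -9  -14  -19  -24  -29  -34
  Δ  : -5  -5  -5  -5  -5
  Δ^2: 0  0  0  0
  Δ^3: 0  0  0
  Δ^4: 0  0
  Δ^5: 0
The first differences are constant (-5) and nonzero, while all higher differences vanish, so the minimal degree is 1.

1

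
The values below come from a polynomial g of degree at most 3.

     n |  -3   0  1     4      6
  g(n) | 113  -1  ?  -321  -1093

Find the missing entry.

The 4 known points determine the degree-3 polynomial uniquely.
Write g(n) = an^3 + bn^2 + cn + d. Substituting each data point gives a linear system:
  -27a + 9b - 3c + d = 113
  d = -1
  64a + 16b + 4c + d = -321
  216a + 36b + 6c + d = -1093
Solving the system yields a = -5, b = -1, c = 4, d = -1.
So g(n) = -5n³ - n² + 4n - 1.
Then g(1) = -3.

-3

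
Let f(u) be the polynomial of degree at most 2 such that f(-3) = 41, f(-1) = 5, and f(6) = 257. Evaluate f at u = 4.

125

Using the Lagrange interpolation formula with nodes -3, -1, 6:
  L_0(u) = (u + 1)(u - 6) / 18
  L_1(u) = (u + 3)(u - 6) / -14
  L_2(u) = (u + 3)(u + 1) / 63
Then f(u) = 41·L_0(u) + 5·L_1(u) + 257·L_2(u).
Expanding and collecting terms gives f(u) = 6u² + 6u + 5.
Evaluating at u = 4: f(4) = 125.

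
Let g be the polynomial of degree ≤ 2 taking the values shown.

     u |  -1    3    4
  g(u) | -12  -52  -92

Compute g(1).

-8

Write g(u) = au^2 + bu + c. Substituting each data point gives a linear system:
  a - b + c = -12
  9a + 3b + c = -52
  16a + 4b + c = -92
Solving the system yields a = -6, b = 2, c = -4.
So g(u) = -6u^2 + 2u - 4.
Then g(1) = -8.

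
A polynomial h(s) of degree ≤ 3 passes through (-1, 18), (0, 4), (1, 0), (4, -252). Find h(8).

-2268

Write h(s) = as^3 + bs^2 + cs + d. Substituting each data point gives a linear system:
  -a + b - c + d = 18
  d = 4
  a + b + c + d = 0
  64a + 16b + 4c + d = -252
Solving the system yields a = -5, b = 5, c = -4, d = 4.
So h(s) = -5s^3 + 5s^2 - 4s + 4.
Then h(8) = -2268.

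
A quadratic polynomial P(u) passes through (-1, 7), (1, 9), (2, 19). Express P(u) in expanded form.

Using the Lagrange interpolation formula with nodes -1, 1, 2:
  L_0(u) = (u - 1)(u - 2) / 6
  L_1(u) = (u + 1)(u - 2) / -2
  L_2(u) = (u + 1)(u - 1) / 3
Then P(u) = 7·L_0(u) + 9·L_1(u) + 19·L_2(u).
Expanding and collecting terms gives P(u) = 3u^2 + u + 5.
Check: P(-1) = 7. ✓

P(u) = 3u^2 + u + 5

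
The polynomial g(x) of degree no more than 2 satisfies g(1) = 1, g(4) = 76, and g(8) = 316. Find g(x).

g(x) = 5x^2 - 4

Write g(x) = ax^2 + bx + c. Substituting each data point gives a linear system:
  a + b + c = 1
  16a + 4b + c = 76
  64a + 8b + c = 316
Solving the system yields a = 5, b = 0, c = -4.
So g(x) = 5x² - 4.
Check: g(8) = 316. ✓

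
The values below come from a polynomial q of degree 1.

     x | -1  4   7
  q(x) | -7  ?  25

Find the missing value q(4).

The 2 known points determine the degree-1 polynomial uniquely.
Write q(x) = ax + b. Substituting each data point gives a linear system:
  -a + b = -7
  7a + b = 25
Solving the system yields a = 4, b = -3.
So q(x) = 4x - 3.
Then q(4) = 13.

13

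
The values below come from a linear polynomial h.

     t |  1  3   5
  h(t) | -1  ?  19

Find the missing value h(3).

The 2 known points determine the degree-1 polynomial uniquely.
Write h(t) = at + b. Substituting each data point gives a linear system:
  a + b = -1
  5a + b = 19
Solving the system yields a = 5, b = -6.
So h(t) = 5t - 6.
Then h(3) = 9.

9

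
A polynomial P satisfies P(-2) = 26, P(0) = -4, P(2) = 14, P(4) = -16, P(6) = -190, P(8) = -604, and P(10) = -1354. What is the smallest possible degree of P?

Forward differences of the values at u = -2, 0, 2, 4, 6, 8, 10:
  P  : 26  -4  14  -16  -190  -604  -1354
  Δ  : -30  18  -30  -174  -414  -750
  Δ^2: 48  -48  -144  -240  -336
  Δ^3: -96  -96  -96  -96
  Δ^4: 0  0  0
  Δ^5: 0  0
  Δ^6: 0
The third differences are constant (-96) and nonzero, while all higher differences vanish, so the minimal degree is 3.

3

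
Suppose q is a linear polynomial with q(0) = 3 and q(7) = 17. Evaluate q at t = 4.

Using the Lagrange interpolation formula with nodes 0, 7:
  L_0(t) = (t - 7) / -7
  L_1(t) = t / 7
Then q(t) = 3·L_0(t) + 17·L_1(t).
Expanding and collecting terms gives q(t) = 2t + 3.
Evaluating at t = 4: q(4) = 11.

11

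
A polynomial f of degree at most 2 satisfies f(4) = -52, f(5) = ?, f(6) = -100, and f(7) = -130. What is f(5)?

The 3 known points determine the degree-2 polynomial uniquely.
Write f(n) = an^2 + bn + c. Substituting each data point gives a linear system:
  16a + 4b + c = -52
  36a + 6b + c = -100
  49a + 7b + c = -130
Solving the system yields a = -2, b = -4, c = -4.
So f(n) = -2n² - 4n - 4.
Then f(5) = -74.

-74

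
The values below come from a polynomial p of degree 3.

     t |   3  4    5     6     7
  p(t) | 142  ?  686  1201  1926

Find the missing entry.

345

On equispaced nodes a degree-3 polynomial has vanishing fourth forward difference, so
  p(3) - 4·p(4) + 6·p(5) - 4·p(6) + p(7) = 0.
Substituting the known values and solving for p(4):
  -4·p(4) = -1380
  p(4) = 345.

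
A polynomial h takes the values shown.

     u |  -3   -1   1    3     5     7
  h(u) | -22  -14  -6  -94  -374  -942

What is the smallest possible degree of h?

3

Forward differences of the values at u = -3, -1, 1, 3, 5, 7:
  h  : -22  -14  -6  -94  -374  -942
  Δ  : 8  8  -88  -280  -568
  Δ^2: 0  -96  -192  -288
  Δ^3: -96  -96  -96
  Δ^4: 0  0
  Δ^5: 0
The third differences are constant (-96) and nonzero, while all higher differences vanish, so the minimal degree is 3.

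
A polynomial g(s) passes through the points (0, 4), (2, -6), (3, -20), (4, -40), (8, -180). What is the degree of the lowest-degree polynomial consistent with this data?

2

Divided differences on the nodes 0, 2, 3, 4, 8:
  order 0: 4  -6  -20  -40  -180
  order 1: -5  -14  -20  -35
  order 2: -3  -3  -3
  order 3: 0  0
  order 4: 0
The order-2 divided differences are all -3 (nonzero) and every higher order vanishes, so the data lies on a polynomial of degree exactly 2.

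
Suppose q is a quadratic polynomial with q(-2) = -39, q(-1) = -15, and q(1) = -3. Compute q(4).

-75

Using the Lagrange interpolation formula with nodes -2, -1, 1:
  L_0(x) = (x + 1)(x - 1) / 3
  L_1(x) = (x + 2)(x - 1) / -2
  L_2(x) = (x + 2)(x + 1) / 6
Then q(x) = -39·L_0(x) - 15·L_1(x) - 3·L_2(x).
Expanding and collecting terms gives q(x) = -6x^2 + 6x - 3.
Evaluating at x = 4: q(4) = -75.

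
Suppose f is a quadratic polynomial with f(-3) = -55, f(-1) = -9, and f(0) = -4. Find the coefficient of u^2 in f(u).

Write f(u) = au^2 + bu + c. Substituting each data point gives a linear system:
  9a - 3b + c = -55
  a - b + c = -9
  c = -4
Solving the system yields a = -6, b = -1, c = -4.
So f(u) = -6u² - u - 4.
The leading coefficient is -6.

-6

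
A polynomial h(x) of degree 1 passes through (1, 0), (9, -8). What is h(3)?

Write h(x) = ax + b. Substituting each data point gives a linear system:
  a + b = 0
  9a + b = -8
Solving the system yields a = -1, b = 1.
So h(x) = -x + 1.
Then h(3) = -2.

-2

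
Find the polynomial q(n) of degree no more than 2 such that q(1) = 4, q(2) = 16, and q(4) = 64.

q(n) = 4n^2

Using the Lagrange interpolation formula with nodes 1, 2, 4:
  L_0(n) = (n - 2)(n - 4) / 3
  L_1(n) = (n - 1)(n - 4) / -2
  L_2(n) = (n - 1)(n - 2) / 6
Then q(n) = 4·L_0(n) + 16·L_1(n) + 64·L_2(n).
Expanding and collecting terms gives q(n) = 4n².
Check: q(4) = 64. ✓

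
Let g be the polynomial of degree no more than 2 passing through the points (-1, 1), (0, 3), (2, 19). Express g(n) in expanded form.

Write g(n) = an^2 + bn + c. Substituting each data point gives a linear system:
  a - b + c = 1
  c = 3
  4a + 2b + c = 19
Solving the system yields a = 2, b = 4, c = 3.
So g(n) = 2n^2 + 4n + 3.
Check: g(0) = 3. ✓

g(n) = 2n^2 + 4n + 3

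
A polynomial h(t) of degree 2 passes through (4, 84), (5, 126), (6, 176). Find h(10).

Write h(t) = at^2 + bt + c. Substituting each data point gives a linear system:
  16a + 4b + c = 84
  25a + 5b + c = 126
  36a + 6b + c = 176
Solving the system yields a = 4, b = 6, c = -4.
So h(t) = 4t^2 + 6t - 4.
Then h(10) = 456.

456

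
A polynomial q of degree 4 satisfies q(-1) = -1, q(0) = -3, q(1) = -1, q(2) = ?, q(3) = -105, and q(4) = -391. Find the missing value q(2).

The 5 known points determine the degree-4 polynomial uniquely.
Write q(x) = ax^4 + bx^3 + cx^2 + dx + e. Substituting each data point gives a linear system:
  a - b + c - d + e = -1
  e = -3
  a + b + c + d + e = -1
  81a + 27b + 9c + 3d + e = -105
  256a + 64b + 16c + 4d + e = -391
Solving the system yields a = -2, b = 1, c = 4, d = -1, e = -3.
So q(x) = -2x⁴ + x³ + 4x² - x - 3.
Then q(2) = -13.

-13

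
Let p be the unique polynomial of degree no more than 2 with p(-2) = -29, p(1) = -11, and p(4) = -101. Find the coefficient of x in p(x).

0

Write p(x) = ax^2 + bx + c. Substituting each data point gives a linear system:
  4a - 2b + c = -29
  a + b + c = -11
  16a + 4b + c = -101
Solving the system yields a = -6, b = 0, c = -5.
So p(x) = -6x^2 - 5.
The coefficient of x is 0.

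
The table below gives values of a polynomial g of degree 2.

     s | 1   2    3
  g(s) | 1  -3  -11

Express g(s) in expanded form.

Write g(s) = as^2 + bs + c. Substituting each data point gives a linear system:
  a + b + c = 1
  4a + 2b + c = -3
  9a + 3b + c = -11
Solving the system yields a = -2, b = 2, c = 1.
So g(s) = -2s^2 + 2s + 1.
Check: g(2) = -3. ✓

g(s) = -2s^2 + 2s + 1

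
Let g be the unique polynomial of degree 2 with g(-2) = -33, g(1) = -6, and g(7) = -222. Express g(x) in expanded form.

Write g(x) = ax^2 + bx + c. Substituting each data point gives a linear system:
  4a - 2b + c = -33
  a + b + c = -6
  49a + 7b + c = -222
Solving the system yields a = -5, b = 4, c = -5.
So g(x) = -5x^2 + 4x - 5.
Check: g(1) = -6. ✓

g(x) = -5x^2 + 4x - 5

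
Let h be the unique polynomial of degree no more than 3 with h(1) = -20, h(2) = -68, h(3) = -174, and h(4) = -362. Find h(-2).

16

Using the Lagrange interpolation formula with nodes 1, 2, 3, 4:
  L_0(x) = (x - 2)(x - 3)(x - 4) / -6
  L_1(x) = (x - 1)(x - 3)(x - 4) / 2
  L_2(x) = (x - 1)(x - 2)(x - 4) / -2
  L_3(x) = (x - 1)(x - 2)(x - 3) / 6
Then h(x) = -20·L_0(x) - 68·L_1(x) - 174·L_2(x) - 362·L_3(x).
Expanding and collecting terms gives h(x) = -4x^3 - 5x^2 - 5x - 6.
Evaluating at x = -2: h(-2) = 16.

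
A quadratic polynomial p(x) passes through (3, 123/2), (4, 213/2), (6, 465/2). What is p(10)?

Write p(x) = ax^2 + bx + c. Substituting each data point gives a linear system:
  9a + 3b + c = 123/2
  16a + 4b + c = 213/2
  36a + 6b + c = 465/2
Solving the system yields a = 6, b = 3, c = -3/2.
So p(x) = 6x^2 + 3x - 3/2.
Then p(10) = 1257/2.

1257/2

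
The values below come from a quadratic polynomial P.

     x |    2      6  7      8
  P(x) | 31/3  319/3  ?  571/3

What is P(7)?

436/3

The 3 known points determine the degree-2 polynomial uniquely.
Write P(x) = ax^2 + bx + c. Substituting each data point gives a linear system:
  4a + 2b + c = 31/3
  36a + 6b + c = 319/3
  64a + 8b + c = 571/3
Solving the system yields a = 3, b = 0, c = -5/3.
So P(x) = 3x² - 5/3.
Then P(7) = 436/3.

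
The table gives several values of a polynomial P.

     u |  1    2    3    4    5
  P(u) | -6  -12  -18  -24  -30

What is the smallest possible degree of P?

1

Forward differences of the values at u = 1, 2, 3, 4, 5:
  P  : -6  -12  -18  -24  -30
  Δ  : -6  -6  -6  -6
  Δ^2: 0  0  0
  Δ^3: 0  0
  Δ^4: 0
The first differences are constant (-6) and nonzero, while all higher differences vanish, so the minimal degree is 1.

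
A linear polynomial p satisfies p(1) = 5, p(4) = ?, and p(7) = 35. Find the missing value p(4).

20

On equispaced nodes a degree-1 polynomial has vanishing second forward difference, so
  p(1) - 2·p(4) + p(7) = 0.
Substituting the known values and solving for p(4):
  -2·p(4) = -40
  p(4) = 20.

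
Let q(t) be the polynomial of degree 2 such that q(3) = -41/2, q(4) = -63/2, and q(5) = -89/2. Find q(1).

-9/2

Write q(t) = at^2 + bt + c. Substituting each data point gives a linear system:
  9a + 3b + c = -41/2
  16a + 4b + c = -63/2
  25a + 5b + c = -89/2
Solving the system yields a = -1, b = -4, c = 1/2.
So q(t) = -t^2 - 4t + 1/2.
Then q(1) = -9/2.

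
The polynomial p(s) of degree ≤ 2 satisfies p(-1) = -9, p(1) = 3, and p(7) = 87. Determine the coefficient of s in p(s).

6

Write p(s) = as^2 + bs + c. Substituting each data point gives a linear system:
  a - b + c = -9
  a + b + c = 3
  49a + 7b + c = 87
Solving the system yields a = 1, b = 6, c = -4.
So p(s) = s² + 6s - 4.
The coefficient of s is 6.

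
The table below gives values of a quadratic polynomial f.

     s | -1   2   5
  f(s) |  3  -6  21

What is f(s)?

Write f(s) = as^2 + bs + c. Substituting each data point gives a linear system:
  a - b + c = 3
  4a + 2b + c = -6
  25a + 5b + c = 21
Solving the system yields a = 2, b = -5, c = -4.
So f(s) = 2s^2 - 5s - 4.
Check: f(5) = 21. ✓

f(s) = 2s^2 - 5s - 4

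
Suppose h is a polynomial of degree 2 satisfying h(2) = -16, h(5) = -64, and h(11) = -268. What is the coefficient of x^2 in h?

-2

Write h(x) = ax^2 + bx + c. Substituting each data point gives a linear system:
  4a + 2b + c = -16
  25a + 5b + c = -64
  121a + 11b + c = -268
Solving the system yields a = -2, b = -2, c = -4.
So h(x) = -2x² - 2x - 4.
The leading coefficient is -2.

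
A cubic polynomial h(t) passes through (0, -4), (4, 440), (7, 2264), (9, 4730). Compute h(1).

2

Using the Lagrange interpolation formula with nodes 0, 4, 7, 9:
  L_0(t) = (t - 4)(t - 7)(t - 9) / -252
  L_1(t) = t(t - 7)(t - 9) / 60
  L_2(t) = t(t - 4)(t - 9) / -42
  L_3(t) = t(t - 4)(t - 7) / 90
Then h(t) = -4·L_0(t) + 440·L_1(t) + 2264·L_2(t) + 4730·L_3(t).
Expanding and collecting terms gives h(t) = 6t^3 + 5t^2 - 5t - 4.
Evaluating at t = 1: h(1) = 2.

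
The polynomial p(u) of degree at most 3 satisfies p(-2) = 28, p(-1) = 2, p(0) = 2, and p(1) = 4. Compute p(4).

-218

Write p(u) = au^3 + bu^2 + cu + d. Substituting each data point gives a linear system:
  -8a + 4b - 2c + d = 28
  -a + b - c + d = 2
  d = 2
  a + b + c + d = 4
Solving the system yields a = -4, b = 1, c = 5, d = 2.
So p(u) = -4u^3 + u^2 + 5u + 2.
Then p(4) = -218.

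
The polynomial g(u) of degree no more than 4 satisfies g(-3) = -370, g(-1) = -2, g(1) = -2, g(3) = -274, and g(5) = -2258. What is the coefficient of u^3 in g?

2

Write g(u) = au^4 + bu^3 + cu^2 + du + e. Substituting each data point gives a linear system:
  81a - 27b + 9c - 3d + e = -370
  a - b + c - d + e = -2
  a + b + c + d + e = -2
  81a + 27b + 9c + 3d + e = -274
  625a + 125b + 25c + 5d + e = -2258
Solving the system yields a = -4, b = 2, c = 0, d = -2, e = 2.
So g(u) = -4u⁴ + 2u³ - 2u + 2.
The coefficient of u^3 is 2.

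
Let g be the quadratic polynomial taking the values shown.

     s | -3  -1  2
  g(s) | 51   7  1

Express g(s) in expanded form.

g(s) = 4s^2 - 6s - 3

Using the Lagrange interpolation formula with nodes -3, -1, 2:
  L_0(s) = (s + 1)(s - 2) / 10
  L_1(s) = (s + 3)(s - 2) / -6
  L_2(s) = (s + 3)(s + 1) / 15
Then g(s) = 51·L_0(s) + 7·L_1(s) + 1·L_2(s).
Expanding and collecting terms gives g(s) = 4s^2 - 6s - 3.
Check: g(-3) = 51. ✓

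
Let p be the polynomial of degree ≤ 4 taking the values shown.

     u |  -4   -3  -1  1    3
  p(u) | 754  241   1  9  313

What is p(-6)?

3796

Write p(u) = au^4 + bu^3 + cu^2 + du + e. Substituting each data point gives a linear system:
  256a - 64b + 16c - 4d + e = 754
  81a - 27b + 9c - 3d + e = 241
  a - b + c - d + e = 1
  a + b + c + d + e = 9
  81a + 27b + 9c + 3d + e = 313
Solving the system yields a = 3, b = 1, c = 4, d = 3, e = -2.
So p(u) = 3u^4 + u^3 + 4u^2 + 3u - 2.
Then p(-6) = 3796.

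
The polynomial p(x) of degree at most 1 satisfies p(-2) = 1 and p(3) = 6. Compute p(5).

8

Using the Lagrange interpolation formula with nodes -2, 3:
  L_0(x) = (x - 3) / -5
  L_1(x) = (x + 2) / 5
Then p(x) = 1·L_0(x) + 6·L_1(x).
Expanding and collecting terms gives p(x) = x + 3.
Evaluating at x = 5: p(5) = 8.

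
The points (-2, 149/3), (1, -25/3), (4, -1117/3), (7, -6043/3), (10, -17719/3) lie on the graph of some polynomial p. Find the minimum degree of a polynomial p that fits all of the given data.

3

Forward differences of the values at s = -2, 1, 4, 7, 10:
  p  : 149/3  -25/3  -1117/3  -6043/3  -17719/3
  Δ  : -58  -364  -1642  -3892
  Δ^2: -306  -1278  -2250
  Δ^3: -972  -972
  Δ^4: 0
The third differences are constant (-972) and nonzero, while all higher differences vanish, so the minimal degree is 3.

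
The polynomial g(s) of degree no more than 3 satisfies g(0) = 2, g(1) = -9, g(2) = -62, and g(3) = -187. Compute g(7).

Write g(s) = as^3 + bs^2 + cs + d. Substituting each data point gives a linear system:
  d = 2
  a + b + c + d = -9
  8a + 4b + 2c + d = -62
  27a + 9b + 3c + d = -187
Solving the system yields a = -5, b = -6, c = 0, d = 2.
So g(s) = -5s^3 - 6s^2 + 2.
Then g(7) = -2007.

-2007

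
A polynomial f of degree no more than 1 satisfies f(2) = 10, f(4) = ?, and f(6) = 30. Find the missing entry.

On equispaced nodes a degree-1 polynomial has vanishing second forward difference, so
  f(2) - 2·f(4) + f(6) = 0.
Substituting the known values and solving for f(4):
  -2·f(4) = -40
  f(4) = 20.

20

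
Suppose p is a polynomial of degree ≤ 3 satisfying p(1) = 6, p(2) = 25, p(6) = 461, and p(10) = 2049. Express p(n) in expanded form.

Write p(n) = an^3 + bn^2 + cn + d. Substituting each data point gives a linear system:
  a + b + c + d = 6
  8a + 4b + 2c + d = 25
  216a + 36b + 6c + d = 461
  1000a + 100b + 10c + d = 2049
Solving the system yields a = 2, b = 0, c = 5, d = -1.
So p(n) = 2n³ + 5n - 1.
Check: p(6) = 461. ✓

p(n) = 2n^3 + 5n - 1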